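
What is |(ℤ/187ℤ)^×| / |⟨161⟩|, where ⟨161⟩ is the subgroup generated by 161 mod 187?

The order of 161 must divide φ(187) = φ(11·17) = (11−1)·(17−1) = 10·16 = 160 = 2^5 · 5.
Divisors of 160: 1, 2, 4, 5, 8, 10, 16, 20, 32, 40, 80, 160.
Evaluate successive powers at the divisors of 160:
161^1 ≡ 161 (mod 187)
161^2 ≡ 115 (mod 187)
161^4 ≡ 135 (mod 187)
161^5 ≡ 43 (mod 187)
161^8 ≡ 86 (mod 187)
161^10 ≡ 166 (mod 187)
161^16 ≡ 103 (mod 187)
161^20 ≡ 67 (mod 187)
161^32 ≡ 137 (mod 187)
161^40 ≡ 1 (mod 187) ✓
Thus |⟨161⟩| = ord(161) = 40.
The index is φ(187) / ord(161) = 160 / 40 = 4.

4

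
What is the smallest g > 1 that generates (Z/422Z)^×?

3

φ(422) = φ(2)·φ(211) = 1·210 = 210 = 2 · 3 · 5 · 7.
g is a primitive root iff g^(210/q) ≢ 1 (mod 422) for each prime q ∈ {2, 3, 5, 7}.
g = 2: gcd(2, 422) = 2 > 1, not a unit — skip.
g = 3: 3^105 ≡ 421; 3^70 ≡ 407; 3^42 ≡ 399; 3^30 ≡ 171 — none is 1, so 3 is a primitive root.
The smallest primitive root modulo 422 is 3.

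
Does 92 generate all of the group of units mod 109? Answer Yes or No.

φ(109) = 109 − 1 = 108 = 2^2 · 3^3.
An element g generates (Z/109Z)^× iff g^(108/q) ≢ 1 (mod 109) for each prime q ∈ {2, 3}.
92^54 ≡ 108 (mod 109)  [q = 2: ≢ 1 ✓]
92^36 ≡ 1 (mod 109)  [q = 3: ≡ 1 ✗]
92^36 ≡ 1 shows ord(92) | 36, strictly less than φ(109); not a primitive root.

No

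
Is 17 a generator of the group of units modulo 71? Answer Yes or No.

φ(71) = 71 − 1 = 70 = 2 · 5 · 7.
17 is a primitive root mod 71 iff 17^(φ(71)/q) ≢ 1 for every prime q | φ(71), i.e. q ∈ {2, 5, 7}.
17^35 ≡ 70 (mod 71)  [q = 2: ≢ 1 ✓]
17^14 ≡ 25 (mod 71)  [q = 5: ≢ 1 ✓]
17^10 ≡ 1 (mod 71)  [q = 7: ≡ 1 ✗]
The check at q = 7 fails, so 17 generates a proper subgroup.

No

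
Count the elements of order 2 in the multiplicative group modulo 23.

1

φ(23) = 23 − 1 = 22 = 2 · 11.
Since (Z/23Z)^× is cyclic of order 22, the number of elements of order d is φ(d) when d | 22 and 0 otherwise.
2 | 22, and φ(2) = 2 − 1 = 1.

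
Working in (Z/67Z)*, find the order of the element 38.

ord(38) | φ(67) = 67 − 1 = 66 = 2 · 3 · 11.
Divisors of 66: 1, 2, 3, 6, 11, 22, 33, 66.
Evaluate successive powers at the divisors of 66:
38^1 ≡ 38 (mod 67)
38^2 ≡ 37 (mod 67)
38^3 ≡ 66 (mod 67)
38^6 ≡ 1 (mod 67) ✓
Therefore the multiplicative order of 38 modulo 67 is 6.

6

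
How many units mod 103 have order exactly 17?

φ(103) = 103 − 1 = 102 = 2 · 3 · 17.
Since (Z/103Z)^× is cyclic of order 102, the number of elements of order d is φ(d) when d | 102 and 0 otherwise.
17 | 102, and φ(17) = 17 − 1 = 16.

16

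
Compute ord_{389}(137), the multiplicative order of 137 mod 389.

194

ord(137) | φ(389) = 389 − 1 = 388 = 2^2 · 97.
Divisors of 388: 1, 2, 4, 97, 194, 388.
Evaluate successive powers at the divisors of 388:
137^1 ≡ 137 (mod 389)
137^2 ≡ 97 (mod 389)
137^4 ≡ 73 (mod 389)
137^97 ≡ 388 (mod 389)
137^194 ≡ 1 (mod 389) ✓
Hence ord(137) = 194.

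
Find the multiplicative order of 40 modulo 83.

ord(40) | φ(83) = 83 − 1 = 82 = 2 · 41.
Divisors of 82: 1, 2, 41, 82.
Test each divisor d:
40^1 ≡ 40
40^2 ≡ 23
40^41 ≡ 1
The smallest such exponent is 41, so the order of 40 is 41.

41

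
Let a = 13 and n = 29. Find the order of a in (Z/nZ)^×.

14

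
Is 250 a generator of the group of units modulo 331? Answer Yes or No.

φ(331) = 331 − 1 = 330 = 2 · 3 · 5 · 11.
250 is a primitive root mod 331 iff 250^(φ(331)/q) ≢ 1 for every prime q | φ(331), i.e. q ∈ {2, 3, 5, 11}.
250^165 ≡ 330 (mod 331)  [q = 2: ≢ 1 ✓]
250^110 ≡ 299 (mod 331)  [q = 3: ≢ 1 ✓]
250^66 ≡ 150 (mod 331)  [q = 5: ≢ 1 ✓]
250^30 ≡ 111 (mod 331)  [q = 11: ≢ 1 ✓]
Every test exponent gives a nontrivial residue, hence 250 generates the full group.

Yes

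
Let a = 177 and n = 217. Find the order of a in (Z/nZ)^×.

30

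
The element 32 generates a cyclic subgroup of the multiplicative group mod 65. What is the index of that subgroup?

4

Since 32 ∈ (Z/65Z)^×, its order divides φ(65) = φ(5·13) = (5−1)·(13−1) = 4·12 = 48 = 2^4 · 3.
Divisors of 48: 1, 2, 3, 4, 6, 8, 12, 16, 24, 48.
Check 32^d mod 65 for each divisor in increasing order:
32^1 ≡ 32 (mod 65)
32^2 ≡ 49 (mod 65)
32^3 ≡ 8 (mod 65)
32^4 ≡ 61 (mod 65)
32^6 ≡ 64 (mod 65)
32^8 ≡ 16 (mod 65)
32^12 ≡ 1 (mod 65) ✓
The order of 32 is 12, so the subgroup it generates has 12 elements.
[(Z/65Z)^× : ⟨32⟩] = 48/12 = 4.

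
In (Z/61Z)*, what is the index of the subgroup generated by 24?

3

ord(24) | φ(61) = 61 − 1 = 60 = 2^2 · 3 · 5.
Divisors of 60: 1, 2, 3, 4, 5, 6, 10, 12, 15, 20, 30, 60.
Test each divisor d:
24^1 ≡ 24 (mod 61)
24^2 ≡ 27 (mod 61)
24^3 ≡ 38 (mod 61)
24^4 ≡ 58 (mod 61)
24^5 ≡ 50 (mod 61)
24^6 ≡ 41 (mod 61)
24^10 ≡ 60 (mod 61)
24^12 ≡ 34 (mod 61)
24^15 ≡ 11 (mod 61)
24^20 ≡ 1 (mod 61) ✓
The order of 24 is 20, so the subgroup it generates has 20 elements.
Index = |(Z/61Z)^×| / |⟨24⟩| = 60 / 20 = 3.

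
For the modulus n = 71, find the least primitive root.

7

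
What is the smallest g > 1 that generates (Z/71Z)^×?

φ(71) = 71 − 1 = 70 = 2 · 5 · 7.
g is a primitive root iff g^(70/q) ≢ 1 (mod 71) for each prime q ∈ {2, 5, 7}.
g = 2: 2^35 ≡ 1 — hits 1, so not a primitive root.
g = 3: 3^35 ≡ 1 — hits 1, so not a primitive root.
g = 4: 4^35 ≡ 1 — hits 1, so not a primitive root.
g = 5: 5^35 ≡ 1 — hits 1, so not a primitive root.
g = 6: 6^35 ≡ 1 — hits 1, so not a primitive root.
g = 7: 7^35 ≡ 70; 7^14 ≡ 54; 7^10 ≡ 45 — none is 1, so 7 is a primitive root.
Hence the least primitive root of 71 is 7.

7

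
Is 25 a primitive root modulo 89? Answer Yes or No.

No

φ(89) = 89 − 1 = 88 = 2^3 · 11.
It suffices to check that the order of 25 is not a proper divisor of 88: compute 25^(88/q) for q ∈ {2, 11}.
25^44 ≡ 1 (mod 89)  [q = 2: ≡ 1 ✗]
25^8 ≡ 16 (mod 89)  [q = 11: ≢ 1 ✓]
25^44 ≡ 1 shows ord(25) | 44, strictly less than φ(89); not a primitive root.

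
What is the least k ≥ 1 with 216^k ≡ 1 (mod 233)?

The order of 216 must divide φ(233) = 233 − 1 = 232 = 2^3 · 29.
Divisors of 232: 1, 2, 4, 8, 29, 58, 116, 232.
Compute 216^d (mod 233) for the divisors d until we hit 1:
216^1 ≡ 216 (mod 233)
216^2 ≡ 56 (mod 233)
216^4 ≡ 107 (mod 233)
216^8 ≡ 32 (mod 233)
216^29 ≡ 136 (mod 233)
216^58 ≡ 89 (mod 233)
216^116 ≡ 232 (mod 233)
216^232 ≡ 1 (mod 233) ✓
The smallest such exponent is 232, so the order of 216 is 232.

232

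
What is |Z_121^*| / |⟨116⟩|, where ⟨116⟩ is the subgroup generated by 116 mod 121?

1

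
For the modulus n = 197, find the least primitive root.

φ(197) = 197 − 1 = 196 = 2^2 · 7^2.
g is a primitive root iff g^(196/q) ≢ 1 (mod 197) for each prime q ∈ {2, 7}.
g = 2: 2^98 ≡ 196; 2^28 ≡ 104 — none is 1, so 2 is a primitive root.
So 2 is the smallest generator of (Z/197Z)^×.

2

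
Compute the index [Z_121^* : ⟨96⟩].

1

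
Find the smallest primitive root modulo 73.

5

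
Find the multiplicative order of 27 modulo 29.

ord(27) | φ(29) = 29 − 1 = 28 = 2^2 · 7.
Divisors of 28: 1, 2, 4, 7, 14, 28.
Test each divisor d:
27^1 ≡ 27
27^2 ≡ 4
27^4 ≡ 16
27^7 ≡ 17
27^14 ≡ 28
27^28 ≡ 1
Hence ord(27) = 28.

28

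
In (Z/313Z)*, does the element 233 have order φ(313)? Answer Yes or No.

Yes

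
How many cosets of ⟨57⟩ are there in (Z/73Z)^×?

4

ord(57) | φ(73) = 73 − 1 = 72 = 2^3 · 3^2.
Divisors of 72: 1, 2, 3, 4, 6, 8, 9, 12, 18, 24, 36, 72.
Compute 57^d (mod 73) for the divisors d until we hit 1:
57^1 ≡ 57
57^2 ≡ 37
57^3 ≡ 65
57^4 ≡ 55
57^6 ≡ 64
57^8 ≡ 32
57^9 ≡ 72
57^12 ≡ 8
57^18 ≡ 1
The order of 57 is 18, so the subgroup it generates has 18 elements.
Index = |(Z/73Z)^×| / |⟨57⟩| = 72 / 18 = 4.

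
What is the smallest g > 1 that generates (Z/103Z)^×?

φ(103) = 103 − 1 = 102 = 2 · 3 · 17.
g is a primitive root iff g^(102/q) ≢ 1 (mod 103) for each prime q ∈ {2, 3, 17}.
g = 2: 2^51 ≡ 1 — hits 1, so not a primitive root.
g = 3: 3^51 ≡ 102; 3^34 ≡ 1 — hits 1, so not a primitive root.
g = 4: 4^51 ≡ 1 — hits 1, so not a primitive root.
g = 5: 5^51 ≡ 102; 5^34 ≡ 56; 5^6 ≡ 72 — none is 1, so 5 is a primitive root.
Hence the least primitive root of 103 is 5.

5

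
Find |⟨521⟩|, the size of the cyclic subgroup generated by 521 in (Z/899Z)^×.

6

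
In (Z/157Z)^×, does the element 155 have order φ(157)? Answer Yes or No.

No

φ(157) = 157 − 1 = 156 = 2^2 · 3 · 13.
155 is a primitive root mod 157 iff 155^(φ(157)/q) ≢ 1 for every prime q | φ(157), i.e. q ∈ {2, 3, 13}.
155^78 ≡ 156 (mod 157)  [q = 2: ≢ 1 ✓]
155^52 ≡ 1 (mod 157)  [q = 3: ≡ 1 ✗]
155^12 ≡ 14 (mod 157)  [q = 13: ≢ 1 ✓]
Since 155^52 ≡ 1, the order of 155 divides 52 < 156, so 155 is not a primitive root.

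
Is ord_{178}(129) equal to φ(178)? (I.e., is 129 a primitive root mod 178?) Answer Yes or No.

φ(178) = φ(2)·φ(89) = 1·88 = 88 = 2^3 · 11.
An element g generates (Z/178Z)^× iff g^(88/q) ≢ 1 (mod 178) for each prime q ∈ {2, 11}.
129^44 ≡ 1 (mod 178)  [q = 2: ≡ 1 ✗]
129^8 ≡ 105 (mod 178)  [q = 11: ≢ 1 ✓]
129^44 ≡ 1 shows ord(129) | 44, strictly less than φ(178); not a primitive root.

No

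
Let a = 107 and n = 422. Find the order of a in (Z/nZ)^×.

Since 107 ∈ (Z/422Z)^×, its order divides φ(422) = φ(2)·φ(211) = 1·210 = 210 = 2 · 3 · 5 · 7.
Divisors of 210: 1, 2, 3, 5, 6, 7, 10, 14, 15, 21, 30, 35, 42, 70, 105, 210.
Test each divisor d:
107^1 ≡ 107 (mod 422)
107^2 ≡ 55 (mod 422)
107^3 ≡ 399 (mod 422)
107^5 ≡ 1 (mod 422) ✓
So ord_422(107) = 5.

5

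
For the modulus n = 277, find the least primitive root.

5

φ(277) = 277 − 1 = 276 = 2^2 · 3 · 23.
g is a primitive root iff g^(276/q) ≢ 1 (mod 277) for each prime q ∈ {2, 3, 23}.
g = 2: 2^138 ≡ 276; 2^92 ≡ 1 — hits 1, so not a primitive root.
g = 3: 3^138 ≡ 1 — hits 1, so not a primitive root.
g = 4: 4^138 ≡ 1 — hits 1, so not a primitive root.
g = 5: 5^138 ≡ 276; 5^92 ≡ 116; 5^12 ≡ 27 — none is 1, so 5 is a primitive root.
The smallest primitive root modulo 277 is 5.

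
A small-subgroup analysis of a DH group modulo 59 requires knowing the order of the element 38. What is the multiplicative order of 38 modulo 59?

58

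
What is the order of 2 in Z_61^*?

Since 2 ∈ (Z/61Z)^×, its order divides φ(61) = 61 − 1 = 60 = 2^2 · 3 · 5.
Divisors of 60: 1, 2, 3, 4, 5, 6, 10, 12, 15, 20, 30, 60.
Compute 2^d (mod 61) for the divisors d until we hit 1:
2^1 ≡ 2 (mod 61)
2^2 ≡ 4 (mod 61)
2^3 ≡ 8 (mod 61)
2^4 ≡ 16 (mod 61)
2^5 ≡ 32 (mod 61)
2^6 ≡ 3 (mod 61)
2^10 ≡ 48 (mod 61)
2^12 ≡ 9 (mod 61)
2^15 ≡ 11 (mod 61)
2^20 ≡ 47 (mod 61)
2^30 ≡ 60 (mod 61)
2^60 ≡ 1 (mod 61) ✓
So ord_61(2) = 60.

60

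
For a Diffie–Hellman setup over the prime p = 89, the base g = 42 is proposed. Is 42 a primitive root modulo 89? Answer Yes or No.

No

φ(89) = 89 − 1 = 88 = 2^3 · 11.
Test 42^(88/q) mod 89 for each prime factor q of 88:
42^44 ≡ 1 (mod 89)  [q = 2: ≡ 1 ✗]
42^8 ≡ 32 (mod 89)  [q = 11: ≢ 1 ✓]
Since 42^44 ≡ 1, the order of 42 divides 44 < 88, so 42 is not a primitive root.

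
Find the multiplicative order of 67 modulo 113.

112

Since 67 ∈ (Z/113Z)^×, its order divides φ(113) = 113 − 1 = 112 = 2^4 · 7.
Divisors of 112: 1, 2, 4, 7, 8, 14, 16, 28, 56, 112.
Test each divisor d:
67^1 ≡ 67
67^2 ≡ 82
67^4 ≡ 57
67^7 ≡ 35
67^8 ≡ 85
67^14 ≡ 95
67^16 ≡ 106
67^28 ≡ 98
67^56 ≡ 112
67^112 ≡ 1
Therefore the multiplicative order of 67 modulo 113 is 112.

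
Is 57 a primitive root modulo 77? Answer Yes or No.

No

77 = 7 · 11 is a product of two distinct odd primes, so (Z/77Z)^× ≅ (Z/7Z)^× × (Z/11Z)^× is not cyclic.
No primitive root modulo 77 exists; in particular 57 is not one.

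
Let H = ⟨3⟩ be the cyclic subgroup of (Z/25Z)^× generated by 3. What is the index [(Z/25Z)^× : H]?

1

Since 3 ∈ (Z/25Z)^×, its order divides φ(25) = φ(5^2) = 5·(5−1) = 20 = 2^2 · 5.
Divisors of 20: 1, 2, 4, 5, 10, 20.
Check 3^d mod 25 for each divisor in increasing order:
3^1 ≡ 3 (mod 25)
3^2 ≡ 9 (mod 25)
3^4 ≡ 6 (mod 25)
3^5 ≡ 18 (mod 25)
3^10 ≡ 24 (mod 25)
3^20 ≡ 1 (mod 25) ✓
So ord_25(3) = 20, hence |⟨3⟩| = 20.
The index is φ(25) / ord(3) = 20 / 20 = 1.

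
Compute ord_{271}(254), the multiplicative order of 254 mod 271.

270

ord(254) | φ(271) = 271 − 1 = 270 = 2 · 3^3 · 5.
Divisors of 270: 1, 2, 3, 5, 6, 9, 10, 15, 18, 27, 30, 45, 54, 90, 135, 270.
Test each divisor d:
254^1 ≡ 254 (mod 271)
254^2 ≡ 18 (mod 271)
254^3 ≡ 236 (mod 271)
254^5 ≡ 183 (mod 271)
254^6 ≡ 141 (mod 271)
254^9 ≡ 214 (mod 271)
254^10 ≡ 156 (mod 271)
254^15 ≡ 93 (mod 271)
254^18 ≡ 268 (mod 271)
254^27 ≡ 171 (mod 271)
254^30 ≡ 248 (mod 271)
254^45 ≡ 29 (mod 271)
254^54 ≡ 244 (mod 271)
254^90 ≡ 28 (mod 271)
254^135 ≡ 270 (mod 271)
254^270 ≡ 1 (mod 271) ✓
Hence ord(254) = 270.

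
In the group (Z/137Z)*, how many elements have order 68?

φ(137) = 137 − 1 = 136 = 2^3 · 17.
(Z/137Z)^× is cyclic (|G| = 136); a cyclic group of order m has exactly φ(d) elements of each order d | m, and none otherwise.
68 = 2^2 · 17 divides 136, and φ(68) = 32.

32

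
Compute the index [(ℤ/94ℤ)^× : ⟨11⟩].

1

By Lagrange's theorem, ord_94(11) divides φ(94) = φ(2)·φ(47) = 1·46 = 46 = 2 · 23.
Divisors of 46: 1, 2, 23, 46.
Evaluate successive powers at the divisors of 46:
11^1 ≡ 11 (mod 94)
11^2 ≡ 27 (mod 94)
11^23 ≡ 93 (mod 94)
11^46 ≡ 1 (mod 94) ✓
The order of 11 is 46, so the subgroup it generates has 46 elements.
Index = |(Z/94Z)^×| / |⟨11⟩| = 46 / 46 = 1.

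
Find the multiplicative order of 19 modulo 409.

136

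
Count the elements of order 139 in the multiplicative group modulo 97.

φ(97) = 97 − 1 = 96 = 2^5 · 3.
In a cyclic group of order 96, there are φ(d) elements of order d for each divisor d of 96, and zero for non-divisors.
139 does not divide 96, so no element of (Z/97Z)^× has order 139.

0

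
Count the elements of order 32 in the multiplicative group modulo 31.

0

φ(31) = 31 − 1 = 30 = 2 · 3 · 5.
In a cyclic group of order 30, there are φ(d) elements of order d for each divisor d of 30, and zero for non-divisors.
Here 30 is not a multiple of 32, so there are no elements of order 32.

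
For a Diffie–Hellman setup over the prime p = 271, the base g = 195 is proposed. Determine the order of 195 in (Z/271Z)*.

135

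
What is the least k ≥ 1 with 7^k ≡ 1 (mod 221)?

Since 7 ∈ (Z/221Z)^×, its order divides φ(221) = φ(13·17) = (13−1)·(17−1) = 12·16 = 192 = 2^6 · 3.
Divisors of 192: 1, 2, 3, 4, 6, 8, 12, 16, 24, 32, 48, 64, 96, 192.
Check 7^d mod 221 for each divisor in increasing order:
7^1 ≡ 7 (mod 221)
7^2 ≡ 49 (mod 221)
7^3 ≡ 122 (mod 221)
7^4 ≡ 191 (mod 221)
7^6 ≡ 77 (mod 221)
7^8 ≡ 16 (mod 221)
7^12 ≡ 183 (mod 221)
7^16 ≡ 35 (mod 221)
7^24 ≡ 118 (mod 221)
7^32 ≡ 120 (mod 221)
7^48 ≡ 1 (mod 221) ✓
So ord_221(7) = 48.

48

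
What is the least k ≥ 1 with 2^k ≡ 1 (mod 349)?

348

ord(2) | φ(349) = 349 − 1 = 348 = 2^2 · 3 · 29.
Divisors of 348: 1, 2, 3, 4, 6, 12, 29, 58, 87, 116, 174, 348.
Compute 2^d (mod 349) for the divisors d until we hit 1:
2^1 ≡ 2
2^2 ≡ 4
2^3 ≡ 8
2^4 ≡ 16
2^6 ≡ 64
2^12 ≡ 257
2^29 ≡ 24
2^58 ≡ 227
2^87 ≡ 213
2^116 ≡ 226
2^174 ≡ 348
2^348 ≡ 1
So ord_349(2) = 348.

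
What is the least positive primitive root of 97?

5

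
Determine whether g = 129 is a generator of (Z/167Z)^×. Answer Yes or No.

φ(167) = 167 − 1 = 166 = 2 · 83.
An element g generates (Z/167Z)^× iff g^(166/q) ≢ 1 (mod 167) for each prime q ∈ {2, 83}.
129^83 ≡ 166 (mod 167)  [q = 2: ≢ 1 ✓]
129^2 ≡ 108 (mod 167)  [q = 83: ≢ 1 ✓]
None equal 1, so ord_167(129) = 166: 129 is a primitive root.

Yes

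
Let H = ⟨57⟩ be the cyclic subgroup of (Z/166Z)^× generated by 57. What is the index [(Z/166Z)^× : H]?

By Lagrange's theorem, ord_166(57) divides φ(166) = φ(2)·φ(83) = 1·82 = 82 = 2 · 41.
Divisors of 82: 1, 2, 41, 82.
Check 57^d mod 166 for each divisor in increasing order:
57^1 ≡ 57 (mod 166)
57^2 ≡ 95 (mod 166)
57^41 ≡ 165 (mod 166)
57^82 ≡ 1 (mod 166) ✓
So ord_166(57) = 82, hence |⟨57⟩| = 82.
[(Z/166Z)^× : ⟨57⟩] = 82/82 = 1.

1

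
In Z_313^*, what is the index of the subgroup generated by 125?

39

The order of 125 must divide φ(313) = 313 − 1 = 312 = 2^3 · 3 · 13.
Divisors of 312: 1, 2, 3, 4, 6, 8, 12, 13, 24, 26, 39, 52, 78, 104, 156, 312.
Evaluate successive powers at the divisors of 312:
125^1 ≡ 125
125^2 ≡ 288
125^3 ≡ 5
125^4 ≡ 312
125^6 ≡ 25
125^8 ≡ 1
Thus |⟨125⟩| = ord(125) = 8.
The index is φ(313) / ord(125) = 312 / 8 = 39.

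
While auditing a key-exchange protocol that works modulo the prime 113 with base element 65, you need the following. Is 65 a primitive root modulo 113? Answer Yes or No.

No

φ(113) = 113 − 1 = 112 = 2^4 · 7.
Test 65^(112/q) mod 113 for each prime factor q of 112:
65^56 ≡ 112 (mod 113)  [q = 2: ≢ 1 ✓]
65^16 ≡ 1 (mod 113)  [q = 7: ≡ 1 ✗]
65^16 ≡ 1 shows ord(65) | 16, strictly less than φ(113); not a primitive root.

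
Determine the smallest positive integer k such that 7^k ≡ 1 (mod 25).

Since 7 ∈ (Z/25Z)^×, its order divides φ(25) = φ(5^2) = 5·(5−1) = 20 = 2^2 · 5.
Divisors of 20: 1, 2, 4, 5, 10, 20.
Check 7^d mod 25 for each divisor in increasing order:
7^1 ≡ 7 (mod 25)
7^2 ≡ 24 (mod 25)
7^4 ≡ 1 (mod 25) ✓
Hence ord(7) = 4.

4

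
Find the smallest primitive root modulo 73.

5

φ(73) = 73 − 1 = 72 = 2^3 · 3^2.
Test candidates g = 2, 3, … against the prime factors q ∈ {2, 3} of φ(73): g is a generator iff g^(72/q) ≢ 1 for every such q.
g = 2: 2^36 ≡ 1 — hits 1, so not a primitive root.
g = 3: 3^36 ≡ 1 — hits 1, so not a primitive root.
g = 4: 4^36 ≡ 1 — hits 1, so not a primitive root.
g = 5: 5^36 ≡ 72; 5^24 ≡ 8 — none is 1, so 5 is a primitive root.
So 5 is the smallest generator of (Z/73Z)^×.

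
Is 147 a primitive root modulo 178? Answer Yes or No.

Yes

φ(178) = φ(2)·φ(89) = 1·88 = 88 = 2^3 · 11.
Test 147^(88/q) mod 178 for each prime factor q of 88:
147^44 ≡ 177 (mod 178)  [q = 2: ≢ 1 ✓]
147^8 ≡ 45 (mod 178)  [q = 11: ≢ 1 ✓]
All checks pass, so 147 has order 88 and is a primitive root modulo 178.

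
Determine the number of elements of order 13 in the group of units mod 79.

φ(79) = 79 − 1 = 78 = 2 · 3 · 13.
(Z/79Z)^× is cyclic (|G| = 78); a cyclic group of order m has exactly φ(d) elements of each order d | m, and none otherwise.
13 | 78, and φ(13) = 13 − 1 = 12.

12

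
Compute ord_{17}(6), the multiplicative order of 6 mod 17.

16

By Lagrange's theorem, ord_17(6) divides φ(17) = 17 − 1 = 16 = 2^4.
Divisors of 16: 1, 2, 4, 8, 16.
Evaluate successive powers at the divisors of 16:
6^1 ≡ 6 (mod 17)
6^2 ≡ 2 (mod 17)
6^4 ≡ 4 (mod 17)
6^8 ≡ 16 (mod 17)
6^16 ≡ 1 (mod 17) ✓
Hence ord(6) = 16.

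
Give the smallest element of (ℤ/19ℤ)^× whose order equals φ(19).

2

φ(19) = 19 − 1 = 18 = 2 · 3^2.
g is a primitive root iff g^(18/q) ≢ 1 (mod 19) for each prime q ∈ {2, 3}.
g = 2: 2^9 ≡ 18; 2^6 ≡ 7 — none is 1, so 2 is a primitive root.
The smallest primitive root modulo 19 is 2.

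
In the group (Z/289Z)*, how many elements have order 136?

64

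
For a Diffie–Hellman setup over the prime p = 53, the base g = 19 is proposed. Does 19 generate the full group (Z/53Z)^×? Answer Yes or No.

Yes

φ(53) = 53 − 1 = 52 = 2^2 · 13.
It suffices to check that the order of 19 is not a proper divisor of 52: compute 19^(52/q) for q ∈ {2, 13}.
19^26 ≡ 52 (mod 53)  [q = 2: ≢ 1 ✓]
19^4 ≡ 47 (mod 53)  [q = 13: ≢ 1 ✓]
All checks pass, so 19 has order 52 and is a primitive root modulo 53.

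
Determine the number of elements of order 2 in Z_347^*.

φ(347) = 347 − 1 = 346 = 2 · 173.
(Z/347Z)^× is cyclic (|G| = 346); a cyclic group of order m has exactly φ(d) elements of each order d | m, and none otherwise.
2 | 346, and φ(2) = 2 − 1 = 1.

1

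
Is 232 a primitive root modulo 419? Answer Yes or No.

φ(419) = 419 − 1 = 418 = 2 · 11 · 19.
An element g generates (Z/419Z)^× iff g^(418/q) ≢ 1 (mod 419) for each prime q ∈ {2, 11, 19}.
232^209 ≡ 418 (mod 419)  [q = 2: ≢ 1 ✓]
232^38 ≡ 152 (mod 419)  [q = 11: ≢ 1 ✓]
232^22 ≡ 248 (mod 419)  [q = 19: ≢ 1 ✓]
None equal 1, so ord_419(232) = 418: 232 is a primitive root.

Yes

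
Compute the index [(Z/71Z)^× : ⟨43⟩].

By Lagrange's theorem, ord_71(43) divides φ(71) = 71 − 1 = 70 = 2 · 5 · 7.
Divisors of 70: 1, 2, 5, 7, 10, 14, 35, 70.
Test each divisor d:
43^1 ≡ 43 (mod 71)
43^2 ≡ 3 (mod 71)
43^5 ≡ 32 (mod 71)
43^7 ≡ 25 (mod 71)
43^10 ≡ 30 (mod 71)
43^14 ≡ 57 (mod 71)
43^35 ≡ 1 (mod 71) ✓
So ord_71(43) = 35, hence |⟨43⟩| = 35.
Index = |(Z/71Z)^×| / |⟨43⟩| = 70 / 35 = 2.

2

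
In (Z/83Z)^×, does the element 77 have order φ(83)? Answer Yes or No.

No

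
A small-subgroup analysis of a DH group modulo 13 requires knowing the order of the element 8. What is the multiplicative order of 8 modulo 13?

4

The order of 8 must divide φ(13) = 13 − 1 = 12 = 2^2 · 3.
Divisors of 12: 1, 2, 3, 4, 6, 12.
Compute 8^d (mod 13) for the divisors d until we hit 1:
8^1 ≡ 8
8^2 ≡ 12
8^3 ≡ 5
8^4 ≡ 1
So ord_13(8) = 4.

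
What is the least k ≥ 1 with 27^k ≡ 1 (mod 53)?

By Lagrange's theorem, ord_53(27) divides φ(53) = 53 − 1 = 52 = 2^2 · 13.
Divisors of 52: 1, 2, 4, 13, 26, 52.
Evaluate successive powers at the divisors of 52:
27^1 ≡ 27 (mod 53)
27^2 ≡ 40 (mod 53)
27^4 ≡ 10 (mod 53)
27^13 ≡ 23 (mod 53)
27^26 ≡ 52 (mod 53)
27^52 ≡ 1 (mod 53) ✓
The smallest such exponent is 52, so the order of 27 is 52.

52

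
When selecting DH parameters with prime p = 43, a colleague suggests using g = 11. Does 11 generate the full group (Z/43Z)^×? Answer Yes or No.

φ(43) = 43 − 1 = 42 = 2 · 3 · 7.
Test 11^(42/q) mod 43 for each prime factor q of 42:
11^21 ≡ 1 (mod 43)  [q = 2: ≡ 1 ✗]
11^14 ≡ 1 (mod 43)  [q = 3: ≡ 1 ✗]
11^6 ≡ 4 (mod 43)  [q = 7: ≢ 1 ✓]
Since 11^21 ≡ 1, the order of 11 divides 21 < 42, so 11 is not a primitive root.

No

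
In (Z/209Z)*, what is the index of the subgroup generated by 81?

The order of 81 must divide φ(209) = φ(11·19) = (11−1)·(19−1) = 10·18 = 180 = 2^2 · 3^2 · 5.
Divisors of 180: 1, 2, 3, 4, 5, 6, 9, 10, 12, 15, 18, 20, 30, 36, 45, 60, 90, 180.
Compute 81^d (mod 209) for the divisors d until we hit 1:
81^1 ≡ 81 (mod 209)
81^2 ≡ 82 (mod 209)
81^3 ≡ 163 (mod 209)
81^4 ≡ 36 (mod 209)
81^5 ≡ 199 (mod 209)
81^6 ≡ 26 (mod 209)
81^9 ≡ 58 (mod 209)
81^10 ≡ 100 (mod 209)
81^12 ≡ 49 (mod 209)
81^15 ≡ 45 (mod 209)
81^18 ≡ 20 (mod 209)
81^20 ≡ 177 (mod 209)
81^30 ≡ 144 (mod 209)
81^36 ≡ 191 (mod 209)
81^45 ≡ 1 (mod 209) ✓
So ord_209(81) = 45, hence |⟨81⟩| = 45.
[(Z/209Z)^× : ⟨81⟩] = 180/45 = 4.

4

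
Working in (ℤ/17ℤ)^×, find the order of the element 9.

ord(9) | φ(17) = 17 − 1 = 16 = 2^4.
Divisors of 16: 1, 2, 4, 8, 16.
Evaluate successive powers at the divisors of 16:
9^1 ≡ 9
9^2 ≡ 13
9^4 ≡ 16
9^8 ≡ 1
The smallest such exponent is 8, so the order of 9 is 8.

8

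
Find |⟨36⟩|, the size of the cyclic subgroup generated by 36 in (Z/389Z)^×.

97

The order of 36 must divide φ(389) = 389 − 1 = 388 = 2^2 · 97.
Divisors of 388: 1, 2, 4, 97, 194, 388.
Test each divisor d:
36^1 ≡ 36
36^2 ≡ 129
36^4 ≡ 303
36^97 ≡ 1
Hence ord(36) = 97.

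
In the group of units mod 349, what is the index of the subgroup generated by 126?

The order of 126 must divide φ(349) = 349 − 1 = 348 = 2^2 · 3 · 29.
Divisors of 348: 1, 2, 3, 4, 6, 12, 29, 58, 87, 116, 174, 348.
Compute 126^d (mod 349) for the divisors d until we hit 1:
126^1 ≡ 126
126^2 ≡ 171
126^3 ≡ 257
126^4 ≡ 274
126^6 ≡ 88
126^12 ≡ 66
126^29 ≡ 1
The order of 126 is 29, so the subgroup it generates has 29 elements.
Index = |(Z/349Z)^×| / |⟨126⟩| = 348 / 29 = 12.

12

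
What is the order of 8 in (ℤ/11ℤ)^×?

10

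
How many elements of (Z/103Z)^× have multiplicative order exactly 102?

32

φ(103) = 103 − 1 = 102 = 2 · 3 · 17.
Since (Z/103Z)^× is cyclic of order 102, the number of elements of order d is φ(d) when d | 102 and 0 otherwise.
102 = 2 · 3 · 17 divides 102, and φ(102) = 32.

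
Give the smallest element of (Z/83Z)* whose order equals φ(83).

φ(83) = 83 − 1 = 82 = 2 · 41.
g is a primitive root iff g^(82/q) ≢ 1 (mod 83) for each prime q ∈ {2, 41}.
g = 2: 2^41 ≡ 82; 2^2 ≡ 4 — none is 1, so 2 is a primitive root.
So 2 is the smallest generator of (Z/83Z)^×.

2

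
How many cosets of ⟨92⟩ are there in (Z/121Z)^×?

2

ord(92) | φ(121) = φ(11^2) = 11·(11−1) = 110 = 2 · 5 · 11.
Divisors of 110: 1, 2, 5, 10, 11, 22, 55, 110.
Check 92^d mod 121 for each divisor in increasing order:
92^1 ≡ 92
92^2 ≡ 115
92^5 ≡ 45
92^10 ≡ 89
92^11 ≡ 81
92^22 ≡ 27
92^55 ≡ 1
The order of 92 is 55, so the subgroup it generates has 55 elements.
The index is φ(121) / ord(92) = 110 / 55 = 2.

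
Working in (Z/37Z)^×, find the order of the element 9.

9

The order of 9 must divide φ(37) = 37 − 1 = 36 = 2^2 · 3^2.
Divisors of 36: 1, 2, 3, 4, 6, 9, 12, 18, 36.
Test each divisor d:
9^1 ≡ 9
9^2 ≡ 7
9^3 ≡ 26
9^4 ≡ 12
9^6 ≡ 10
9^9 ≡ 1
So ord_37(9) = 9.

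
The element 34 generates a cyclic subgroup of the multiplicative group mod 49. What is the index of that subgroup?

ord(34) | φ(49) = φ(7^2) = 7·(7−1) = 42 = 2 · 3 · 7.
Divisors of 42: 1, 2, 3, 6, 7, 14, 21, 42.
Test each divisor d:
34^1 ≡ 34
34^2 ≡ 29
34^3 ≡ 6
34^6 ≡ 36
34^7 ≡ 48
34^14 ≡ 1
The order of 34 is 14, so the subgroup it generates has 14 elements.
[(Z/49Z)^× : ⟨34⟩] = 42/14 = 3.

3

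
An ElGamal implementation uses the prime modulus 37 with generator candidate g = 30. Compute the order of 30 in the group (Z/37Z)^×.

ord(30) | φ(37) = 37 − 1 = 36 = 2^2 · 3^2.
Divisors of 36: 1, 2, 3, 4, 6, 9, 12, 18, 36.
Test each divisor d:
30^1 ≡ 30 (mod 37)
30^2 ≡ 12 (mod 37)
30^3 ≡ 27 (mod 37)
30^4 ≡ 33 (mod 37)
30^6 ≡ 26 (mod 37)
30^9 ≡ 36 (mod 37)
30^12 ≡ 10 (mod 37)
30^18 ≡ 1 (mod 37) ✓
Therefore the multiplicative order of 30 modulo 37 is 18.

18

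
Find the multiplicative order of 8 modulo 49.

Since 8 ∈ (Z/49Z)^×, its order divides φ(49) = φ(7^2) = 7·(7−1) = 42 = 2 · 3 · 7.
Divisors of 42: 1, 2, 3, 6, 7, 14, 21, 42.
Compute 8^d (mod 49) for the divisors d until we hit 1:
8^1 ≡ 8 (mod 49)
8^2 ≡ 15 (mod 49)
8^3 ≡ 22 (mod 49)
8^6 ≡ 43 (mod 49)
8^7 ≡ 1 (mod 49) ✓
So ord_49(8) = 7.

7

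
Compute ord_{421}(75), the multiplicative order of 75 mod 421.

7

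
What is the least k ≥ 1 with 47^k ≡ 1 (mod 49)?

42

By Lagrange's theorem, ord_49(47) divides φ(49) = φ(7^2) = 7·(7−1) = 42 = 2 · 3 · 7.
Divisors of 42: 1, 2, 3, 6, 7, 14, 21, 42.
Compute 47^d (mod 49) for the divisors d until we hit 1:
47^1 ≡ 47 (mod 49)
47^2 ≡ 4 (mod 49)
47^3 ≡ 41 (mod 49)
47^6 ≡ 15 (mod 49)
47^7 ≡ 19 (mod 49)
47^14 ≡ 18 (mod 49)
47^21 ≡ 48 (mod 49)
47^42 ≡ 1 (mod 49) ✓
The smallest such exponent is 42, so the order of 47 is 42.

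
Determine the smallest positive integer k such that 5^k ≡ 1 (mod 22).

5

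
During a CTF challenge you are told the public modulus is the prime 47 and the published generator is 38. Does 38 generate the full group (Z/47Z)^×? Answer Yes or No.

Yes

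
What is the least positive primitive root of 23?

φ(23) = 23 − 1 = 22 = 2 · 11.
g is a primitive root iff g^(22/q) ≢ 1 (mod 23) for each prime q ∈ {2, 11}.
g = 2: 2^11 ≡ 1 — hits 1, so not a primitive root.
g = 3: 3^11 ≡ 1 — hits 1, so not a primitive root.
g = 4: 4^11 ≡ 1 — hits 1, so not a primitive root.
g = 5: 5^11 ≡ 22; 5^2 ≡ 2 — none is 1, so 5 is a primitive root.
So 5 is the smallest generator of (Z/23Z)^×.

5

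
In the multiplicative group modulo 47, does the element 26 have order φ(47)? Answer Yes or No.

Yes

φ(47) = 47 − 1 = 46 = 2 · 23.
26 is a primitive root mod 47 iff 26^(φ(47)/q) ≢ 1 for every prime q | φ(47), i.e. q ∈ {2, 23}.
26^23 ≡ 46 (mod 47)  [q = 2: ≢ 1 ✓]
26^2 ≡ 18 (mod 47)  [q = 23: ≢ 1 ✓]
Every test exponent gives a nontrivial residue, hence 26 generates the full group.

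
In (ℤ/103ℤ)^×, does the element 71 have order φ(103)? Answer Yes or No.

Yes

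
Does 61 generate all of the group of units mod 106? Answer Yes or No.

Yes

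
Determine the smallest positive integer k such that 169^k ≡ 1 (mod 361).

171

The order of 169 must divide φ(361) = φ(19^2) = 19·(19−1) = 342 = 2 · 3^2 · 19.
Divisors of 342: 1, 2, 3, 6, 9, 18, 19, 38, 57, 114, 171, 342.
Check 169^d mod 361 for each divisor in increasing order:
169^1 ≡ 169
169^2 ≡ 42
169^3 ≡ 239
169^6 ≡ 83
169^9 ≡ 343
169^18 ≡ 324
169^19 ≡ 245
169^38 ≡ 99
169^57 ≡ 68
169^114 ≡ 292
169^171 ≡ 1
Therefore the multiplicative order of 169 modulo 361 is 171.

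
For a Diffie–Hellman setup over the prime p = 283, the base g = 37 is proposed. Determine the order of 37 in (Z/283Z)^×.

The order of 37 must divide φ(283) = 283 − 1 = 282 = 2 · 3 · 47.
Divisors of 282: 1, 2, 3, 6, 47, 94, 141, 282.
Evaluate successive powers at the divisors of 282:
37^1 ≡ 37
37^2 ≡ 237
37^3 ≡ 279
37^6 ≡ 16
37^47 ≡ 45
37^94 ≡ 44
37^141 ≡ 282
37^282 ≡ 1
Hence ord(37) = 282.

282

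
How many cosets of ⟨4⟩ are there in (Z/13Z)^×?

2

ord(4) | φ(13) = 13 − 1 = 12 = 2^2 · 3.
Divisors of 12: 1, 2, 3, 4, 6, 12.
Compute 4^d (mod 13) for the divisors d until we hit 1:
4^1 ≡ 4 (mod 13)
4^2 ≡ 3 (mod 13)
4^3 ≡ 12 (mod 13)
4^4 ≡ 9 (mod 13)
4^6 ≡ 1 (mod 13) ✓
So ord_13(4) = 6, hence |⟨4⟩| = 6.
Index = |(Z/13Z)^×| / |⟨4⟩| = 12 / 6 = 2.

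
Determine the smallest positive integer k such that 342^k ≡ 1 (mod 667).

ord(342) | φ(667) = φ(23·29) = (23−1)·(29−1) = 22·28 = 616 = 2^3 · 7 · 11.
Divisors of 616: 1, 2, 4, 7, 8, 11, 14, 22, 28, 44, 56, 77, 88, 154, 308, 616.
Evaluate successive powers at the divisors of 616:
342^1 ≡ 342 (mod 667)
342^2 ≡ 239 (mod 667)
342^4 ≡ 426 (mod 667)
342^7 ≡ 320 (mod 667)
342^8 ≡ 52 (mod 667)
342^11 ≡ 252 (mod 667)
342^14 ≡ 349 (mod 667)
342^22 ≡ 139 (mod 667)
342^28 ≡ 407 (mod 667)
342^44 ≡ 645 (mod 667)
342^56 ≡ 233 (mod 667)
342^77 ≡ 436 (mod 667)
342^88 ≡ 484 (mod 667)
342^154 ≡ 1 (mod 667) ✓
The smallest such exponent is 154, so the order of 342 is 154.

154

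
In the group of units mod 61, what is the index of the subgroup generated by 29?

5

ord(29) | φ(61) = 61 − 1 = 60 = 2^2 · 3 · 5.
Divisors of 60: 1, 2, 3, 4, 5, 6, 10, 12, 15, 20, 30, 60.
Evaluate successive powers at the divisors of 60:
29^1 ≡ 29
29^2 ≡ 48
29^3 ≡ 50
29^4 ≡ 47
29^5 ≡ 21
29^6 ≡ 60
29^10 ≡ 14
29^12 ≡ 1
Thus |⟨29⟩| = ord(29) = 12.
The index is φ(61) / ord(29) = 60 / 12 = 5.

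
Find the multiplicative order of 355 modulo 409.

By Lagrange's theorem, ord_409(355) divides φ(409) = 409 − 1 = 408 = 2^3 · 3 · 17.
Divisors of 408: 1, 2, 3, 4, 6, 8, 12, 17, 24, 34, 51, 68, 102, 136, 204, 408.
Check 355^d mod 409 for each divisor in increasing order:
355^1 ≡ 355 (mod 409)
355^2 ≡ 53 (mod 409)
355^3 ≡ 1 (mod 409) ✓
The smallest such exponent is 3, so the order of 355 is 3.

3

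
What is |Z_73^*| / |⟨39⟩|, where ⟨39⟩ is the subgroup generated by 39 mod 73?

1

The order of 39 must divide φ(73) = 73 − 1 = 72 = 2^3 · 3^2.
Divisors of 72: 1, 2, 3, 4, 6, 8, 9, 12, 18, 24, 36, 72.
Evaluate successive powers at the divisors of 72:
39^1 ≡ 39
39^2 ≡ 61
39^3 ≡ 43
39^4 ≡ 71
39^6 ≡ 24
39^8 ≡ 4
39^9 ≡ 10
39^12 ≡ 65
39^18 ≡ 27
39^24 ≡ 64
39^36 ≡ 72
39^72 ≡ 1
The order of 39 is 72, so the subgroup it generates has 72 elements.
Index = |(Z/73Z)^×| / |⟨39⟩| = 72 / 72 = 1.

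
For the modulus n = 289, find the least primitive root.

φ(289) = φ(17^2) = 17·(17−1) = 272 = 2^4 · 17.
g is a primitive root iff g^(272/q) ≢ 1 (mod 289) for each prime q ∈ {2, 17}.
g = 2: 2^136 ≡ 1 — hits 1, so not a primitive root.
g = 3: 3^136 ≡ 288; 3^16 ≡ 171 — none is 1, so 3 is a primitive root.
Hence the least primitive root of 289 is 3.

3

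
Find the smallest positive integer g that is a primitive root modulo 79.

3

φ(79) = 79 − 1 = 78 = 2 · 3 · 13.
g is a primitive root iff g^(78/q) ≢ 1 (mod 79) for each prime q ∈ {2, 3, 13}.
g = 2: 2^39 ≡ 1 — hits 1, so not a primitive root.
g = 3: 3^39 ≡ 78; 3^26 ≡ 23; 3^6 ≡ 18 — none is 1, so 3 is a primitive root.
So 3 is the smallest generator of (Z/79Z)^×.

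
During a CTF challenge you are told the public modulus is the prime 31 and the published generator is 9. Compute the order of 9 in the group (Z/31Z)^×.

15

By Lagrange's theorem, ord_31(9) divides φ(31) = 31 − 1 = 30 = 2 · 3 · 5.
Divisors of 30: 1, 2, 3, 5, 6, 10, 15, 30.
Check 9^d mod 31 for each divisor in increasing order:
9^1 ≡ 9 (mod 31)
9^2 ≡ 19 (mod 31)
9^3 ≡ 16 (mod 31)
9^5 ≡ 25 (mod 31)
9^6 ≡ 8 (mod 31)
9^10 ≡ 5 (mod 31)
9^15 ≡ 1 (mod 31) ✓
So ord_31(9) = 15.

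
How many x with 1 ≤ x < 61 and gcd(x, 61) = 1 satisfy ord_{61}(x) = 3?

φ(61) = 61 − 1 = 60 = 2^2 · 3 · 5.
Since (Z/61Z)^× is cyclic of order 60, the number of elements of order d is φ(d) when d | 60 and 0 otherwise.
3 | 60, and φ(3) = 3 − 1 = 2.

2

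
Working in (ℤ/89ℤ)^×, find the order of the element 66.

ord(66) | φ(89) = 89 − 1 = 88 = 2^3 · 11.
Divisors of 88: 1, 2, 4, 8, 11, 22, 44, 88.
Evaluate successive powers at the divisors of 88:
66^1 ≡ 66 (mod 89)
66^2 ≡ 84 (mod 89)
66^4 ≡ 25 (mod 89)
66^8 ≡ 2 (mod 89)
66^11 ≡ 52 (mod 89)
66^22 ≡ 34 (mod 89)
66^44 ≡ 88 (mod 89)
66^88 ≡ 1 (mod 89) ✓
So ord_89(66) = 88.

88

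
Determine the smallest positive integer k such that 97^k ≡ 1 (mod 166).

82

Since 97 ∈ (Z/166Z)^×, its order divides φ(166) = φ(2)·φ(83) = 1·82 = 82 = 2 · 41.
Divisors of 82: 1, 2, 41, 82.
Check 97^d mod 166 for each divisor in increasing order:
97^1 ≡ 97
97^2 ≡ 113
97^41 ≡ 165
97^82 ≡ 1
So ord_166(97) = 82.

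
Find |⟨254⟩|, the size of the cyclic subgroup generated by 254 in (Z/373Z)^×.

Since 254 ∈ (Z/373Z)^×, its order divides φ(373) = 373 − 1 = 372 = 2^2 · 3 · 31.
Divisors of 372: 1, 2, 3, 4, 6, 12, 31, 62, 93, 124, 186, 372.
Evaluate successive powers at the divisors of 372:
254^1 ≡ 254
254^2 ≡ 360
254^3 ≡ 55
254^4 ≡ 169
254^6 ≡ 41
254^12 ≡ 189
254^31 ≡ 372
254^62 ≡ 1
So ord_373(254) = 62.

62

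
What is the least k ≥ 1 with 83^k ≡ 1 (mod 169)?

52

The order of 83 must divide φ(169) = φ(13^2) = 13·(13−1) = 156 = 2^2 · 3 · 13.
Divisors of 156: 1, 2, 3, 4, 6, 12, 13, 26, 39, 52, 78, 156.
Evaluate successive powers at the divisors of 156:
83^1 ≡ 83 (mod 169)
83^2 ≡ 129 (mod 169)
83^3 ≡ 60 (mod 169)
83^4 ≡ 79 (mod 169)
83^6 ≡ 51 (mod 169)
83^12 ≡ 66 (mod 169)
83^13 ≡ 70 (mod 169)
83^26 ≡ 168 (mod 169)
83^39 ≡ 99 (mod 169)
83^52 ≡ 1 (mod 169) ✓
So ord_169(83) = 52.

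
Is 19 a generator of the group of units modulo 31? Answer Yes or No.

No

φ(31) = 31 − 1 = 30 = 2 · 3 · 5.
It suffices to check that the order of 19 is not a proper divisor of 30: compute 19^(30/q) for q ∈ {2, 3, 5}.
19^15 ≡ 1 (mod 31)  [q = 2: ≡ 1 ✗]
19^10 ≡ 25 (mod 31)  [q = 3: ≢ 1 ✓]
19^6 ≡ 2 (mod 31)  [q = 5: ≢ 1 ✓]
Since 19^15 ≡ 1, the order of 19 divides 15 < 30, so 19 is not a primitive root.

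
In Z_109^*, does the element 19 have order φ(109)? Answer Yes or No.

No

φ(109) = 109 − 1 = 108 = 2^2 · 3^3.
Test 19^(108/q) mod 109 for each prime factor q of 108:
19^54 ≡ 108 (mod 109)  [q = 2: ≢ 1 ✓]
19^36 ≡ 1 (mod 109)  [q = 3: ≡ 1 ✗]
19^36 ≡ 1 shows ord(19) | 36, strictly less than φ(109); not a primitive root.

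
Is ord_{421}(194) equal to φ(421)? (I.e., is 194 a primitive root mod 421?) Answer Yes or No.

φ(421) = 421 − 1 = 420 = 2^2 · 3 · 5 · 7.
An element g generates (Z/421Z)^× iff g^(420/q) ≢ 1 (mod 421) for each prime q ∈ {2, 3, 5, 7}.
194^210 ≡ 420 (mod 421)  [q = 2: ≢ 1 ✓]
194^140 ≡ 20 (mod 421)  [q = 3: ≢ 1 ✓]
194^84 ≡ 252 (mod 421)  [q = 5: ≢ 1 ✓]
194^60 ≡ 75 (mod 421)  [q = 7: ≢ 1 ✓]
Every test exponent gives a nontrivial residue, hence 194 generates the full group.

Yes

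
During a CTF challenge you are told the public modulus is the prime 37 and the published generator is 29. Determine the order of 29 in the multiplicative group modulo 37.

12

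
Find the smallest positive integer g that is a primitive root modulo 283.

φ(283) = 283 − 1 = 282 = 2 · 3 · 47.
Test candidates g = 2, 3, … against the prime factors q ∈ {2, 3, 47} of φ(283): g is a generator iff g^(282/q) ≢ 1 for every such q.
g = 2: 2^141 ≡ 282; 2^94 ≡ 1 — hits 1, so not a primitive root.
g = 3: 3^141 ≡ 282; 3^94 ≡ 238; 3^6 ≡ 163 — none is 1, so 3 is a primitive root.
The smallest primitive root modulo 283 is 3.

3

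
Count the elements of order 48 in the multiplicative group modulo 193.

16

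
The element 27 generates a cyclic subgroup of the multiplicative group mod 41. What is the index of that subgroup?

The order of 27 must divide φ(41) = 41 − 1 = 40 = 2^3 · 5.
Divisors of 40: 1, 2, 4, 5, 8, 10, 20, 40.
Test each divisor d:
27^1 ≡ 27 (mod 41)
27^2 ≡ 32 (mod 41)
27^4 ≡ 40 (mod 41)
27^5 ≡ 14 (mod 41)
27^8 ≡ 1 (mod 41) ✓
Thus |⟨27⟩| = ord(27) = 8.
The index is φ(41) / ord(27) = 40 / 8 = 5.

5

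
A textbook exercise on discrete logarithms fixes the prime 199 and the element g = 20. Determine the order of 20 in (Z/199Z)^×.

99

By Lagrange's theorem, ord_199(20) divides φ(199) = 199 − 1 = 198 = 2 · 3^2 · 11.
Divisors of 198: 1, 2, 3, 6, 9, 11, 18, 22, 33, 66, 99, 198.
Compute 20^d (mod 199) for the divisors d until we hit 1:
20^1 ≡ 20
20^2 ≡ 2
20^3 ≡ 40
20^6 ≡ 8
20^9 ≡ 121
20^11 ≡ 43
20^18 ≡ 114
20^22 ≡ 58
20^33 ≡ 106
20^66 ≡ 92
20^99 ≡ 1
The smallest such exponent is 99, so the order of 20 is 99.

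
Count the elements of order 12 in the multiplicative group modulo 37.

φ(37) = 37 − 1 = 36 = 2^2 · 3^2.
(Z/37Z)^× is cyclic (|G| = 36); a cyclic group of order m has exactly φ(d) elements of each order d | m, and none otherwise.
12 = 2^2 · 3 divides 36, and φ(12) = 4.

4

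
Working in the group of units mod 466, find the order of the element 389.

Since 389 ∈ (Z/466Z)^×, its order divides φ(466) = φ(2)·φ(233) = 1·232 = 232 = 2^3 · 29.
Divisors of 232: 1, 2, 4, 8, 29, 58, 116, 232.
Check 389^d mod 466 for each divisor in increasing order:
389^1 ≡ 389
389^2 ≡ 337
389^4 ≡ 331
389^8 ≡ 51
389^29 ≡ 97
389^58 ≡ 89
389^116 ≡ 465
389^232 ≡ 1
Therefore the multiplicative order of 389 modulo 466 is 232.

232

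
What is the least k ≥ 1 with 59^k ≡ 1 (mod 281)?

7

By Lagrange's theorem, ord_281(59) divides φ(281) = 281 − 1 = 280 = 2^3 · 5 · 7.
Divisors of 280: 1, 2, 4, 5, 7, 8, 10, 14, 20, 28, 35, 40, 56, 70, 140, 280.
Test each divisor d:
59^1 ≡ 59 (mod 281)
59^2 ≡ 109 (mod 281)
59^4 ≡ 79 (mod 281)
59^5 ≡ 165 (mod 281)
59^7 ≡ 1 (mod 281) ✓
The smallest such exponent is 7, so the order of 59 is 7.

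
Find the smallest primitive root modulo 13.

2

φ(13) = 13 − 1 = 12 = 2^2 · 3.
g is a primitive root iff g^(12/q) ≢ 1 (mod 13) for each prime q ∈ {2, 3}.
g = 2: 2^6 ≡ 12; 2^4 ≡ 3 — none is 1, so 2 is a primitive root.
Hence the least primitive root of 13 is 2.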